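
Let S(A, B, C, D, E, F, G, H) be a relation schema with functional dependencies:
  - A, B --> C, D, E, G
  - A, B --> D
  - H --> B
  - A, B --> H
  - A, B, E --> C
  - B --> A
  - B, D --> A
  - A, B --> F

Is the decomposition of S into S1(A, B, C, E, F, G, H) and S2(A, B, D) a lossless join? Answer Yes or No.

Yes

Common attributes: {A, B}; their closure is {A, B, C, D, E, F, G, H}.
Since S1 ⊆ {A, B, C, D, E, F, G, H}, the intersection is a superkey of S1; the decomposition is lossless.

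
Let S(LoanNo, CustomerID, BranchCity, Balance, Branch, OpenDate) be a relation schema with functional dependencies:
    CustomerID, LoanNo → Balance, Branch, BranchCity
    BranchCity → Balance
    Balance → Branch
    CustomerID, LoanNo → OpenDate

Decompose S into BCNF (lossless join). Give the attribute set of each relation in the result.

{Balance, Branch}; {Balance, BranchCity}; {BranchCity, CustomerID, LoanNo, OpenDate}

Candidate key of the original relation: {CustomerID, LoanNo}.
In {Balance, Branch, BranchCity, CustomerID, LoanNo, OpenDate}, {BranchCity} is not a superkey ({BranchCity}⁺ restricted to this set is {Balance, Branch, BranchCity}), so split on BranchCity → Balance, Branch into {Balance, Branch, BranchCity} and {BranchCity, CustomerID, LoanNo, OpenDate}.
In {Balance, Branch, BranchCity}, {Balance} is not a superkey ({Balance}⁺ restricted to this set is {Balance, Branch}), so split on Balance → Branch into {Balance, Branch} and {Balance, BranchCity}.
{Balance, Branch} is in BCNF.
{Balance, BranchCity} is in BCNF.
{BranchCity, CustomerID, LoanNo, OpenDate} is in BCNF.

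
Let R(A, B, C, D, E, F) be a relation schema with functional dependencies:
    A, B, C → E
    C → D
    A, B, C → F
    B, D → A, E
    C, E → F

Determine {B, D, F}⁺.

Start with {B, D, F}.
B, D → A, E applies; add {A, E} → now {A, B, D, E, F}.
No further FD applies.

{A, B, D, E, F}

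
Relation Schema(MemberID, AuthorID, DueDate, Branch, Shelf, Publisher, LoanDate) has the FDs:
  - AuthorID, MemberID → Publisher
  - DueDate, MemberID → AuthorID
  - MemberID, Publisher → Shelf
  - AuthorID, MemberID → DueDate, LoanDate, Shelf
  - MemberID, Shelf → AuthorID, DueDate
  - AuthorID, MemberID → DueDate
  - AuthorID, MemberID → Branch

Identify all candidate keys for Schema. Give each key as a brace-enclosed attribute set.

{AuthorID, MemberID}, {DueDate, MemberID}, {MemberID, Publisher}, {MemberID, Shelf}

{MemberID} never appears on the right of any FD, so every key must include it.
Closure of {AuthorID, MemberID} is {AuthorID, Branch, DueDate, LoanDate, MemberID, Publisher, Shelf}, the whole schema; {AuthorID, MemberID} is a candidate key.
Closure of {DueDate, MemberID} is {AuthorID, Branch, DueDate, LoanDate, MemberID, Publisher, Shelf}, the whole schema; {DueDate, MemberID} is a candidate key.
Closure of {MemberID, Publisher} is {AuthorID, Branch, DueDate, LoanDate, MemberID, Publisher, Shelf}, the whole schema; {MemberID, Publisher} is a candidate key.
Closure of {MemberID, Shelf} is {AuthorID, Branch, DueDate, LoanDate, MemberID, Publisher, Shelf}, the whole schema; {MemberID, Shelf} is a candidate key.
Any other superkey properly contains one of these, so there are no further candidate keys.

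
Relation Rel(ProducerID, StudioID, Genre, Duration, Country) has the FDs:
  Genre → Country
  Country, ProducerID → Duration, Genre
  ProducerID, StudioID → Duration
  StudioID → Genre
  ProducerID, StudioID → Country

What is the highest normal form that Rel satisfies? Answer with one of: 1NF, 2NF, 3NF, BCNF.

Candidate key: {ProducerID, StudioID}. Prime attributes: {ProducerID, StudioID}.
Genre → Country: {Genre}⁺ = {Country, Genre}, which is not all of the attributes, so the left side is not a superkey — BCNF is violated.
Genre → Country determines the non-prime attribute {Country} from a non-superkey — 3NF is violated.
Since {StudioID} ⊂ {ProducerID, StudioID} and {StudioID}⁺ ⊇ {Country, Genre} with {Country, Genre} non-prime, there is a partial dependency; 2NF fails.

1NF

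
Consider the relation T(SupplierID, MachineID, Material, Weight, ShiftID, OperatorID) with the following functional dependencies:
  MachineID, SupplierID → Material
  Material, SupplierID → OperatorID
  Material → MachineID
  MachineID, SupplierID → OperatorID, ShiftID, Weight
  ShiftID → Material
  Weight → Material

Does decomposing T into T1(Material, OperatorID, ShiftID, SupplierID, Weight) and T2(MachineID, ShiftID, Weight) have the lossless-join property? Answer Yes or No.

Yes

T1 ∩ T2 = {ShiftID, Weight}; its closure under F is {MachineID, Material, ShiftID, Weight}.
Since T2 ⊆ {MachineID, Material, ShiftID, Weight}, the intersection is a superkey of T2; the decomposition is lossless.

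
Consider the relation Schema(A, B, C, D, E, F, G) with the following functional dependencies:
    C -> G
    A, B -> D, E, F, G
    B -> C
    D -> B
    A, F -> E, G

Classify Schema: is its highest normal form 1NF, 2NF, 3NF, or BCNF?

Candidate keys: {A, B}, {A, D}. Prime attributes: {A, B, D}.
C -> G breaks BCNF: {C}⁺ = {C, G}, so {C} is not a superkey.
C -> G has non-prime {G} on the right and a non-superkey on the left, so 3NF fails.
{B} is a proper subset of the key {A, B}, and {B}⁺ contains the non-prime attributes {C, G} — a partial dependency, so 2NF is violated.

1NF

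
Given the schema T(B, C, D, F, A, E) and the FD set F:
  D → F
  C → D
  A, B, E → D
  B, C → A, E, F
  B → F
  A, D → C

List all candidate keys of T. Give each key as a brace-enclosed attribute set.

{A, B, D}, {A, B, E}, {B, C}

No FD produces {B}, so it must be in every candidate key.
Closure of {B, C} is {A, B, C, D, E, F}, the whole schema; {B, C} is a candidate key.
Closure of {A, B, D} is {A, B, C, D, E, F}, the whole schema; {A, B, D} is a candidate key.
Closure of {A, B, E} is {A, B, C, D, E, F}, the whole schema; {A, B, E} is a candidate key.
No proper subset of any of these is a key, and no other minimal superkey exists.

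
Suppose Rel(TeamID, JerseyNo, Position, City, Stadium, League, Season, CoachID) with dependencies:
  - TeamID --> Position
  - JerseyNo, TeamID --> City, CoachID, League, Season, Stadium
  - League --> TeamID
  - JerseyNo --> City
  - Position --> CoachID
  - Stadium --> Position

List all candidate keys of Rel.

{JerseyNo, League}, {JerseyNo, TeamID}

No FD produces {JerseyNo}, so it must be in every candidate key.
{JerseyNo, League}⁺ = {City, CoachID, JerseyNo, League, Position, Season, Stadium, TeamID}, which is every attribute, so {JerseyNo, League} is a candidate key.
{JerseyNo, TeamID}⁺ = {City, CoachID, JerseyNo, League, Position, Season, Stadium, TeamID}, which is every attribute, so {JerseyNo, TeamID} is a candidate key.
Any other superkey properly contains one of these, so there are no further candidate keys.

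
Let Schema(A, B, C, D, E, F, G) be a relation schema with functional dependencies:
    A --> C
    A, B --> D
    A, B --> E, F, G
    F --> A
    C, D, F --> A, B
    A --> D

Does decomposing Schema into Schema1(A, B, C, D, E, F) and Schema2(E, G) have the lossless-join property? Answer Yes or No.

Schema1 ∩ Schema2 = {E}; its closure under F is {E}.
Neither Schema1 nor Schema2 is contained in that closure, so the decomposition is lossy.

No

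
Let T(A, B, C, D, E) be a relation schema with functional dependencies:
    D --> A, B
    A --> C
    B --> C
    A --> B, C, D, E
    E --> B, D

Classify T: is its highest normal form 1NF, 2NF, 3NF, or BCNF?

Candidate keys: {A}, {D}, {E}. Prime attributes: {A, D, E}.
B --> C: {B}⁺ = {B, C}, which is not all of the attributes, so the left side is not a superkey — BCNF is violated.
B --> C has non-prime {C} on the right and a non-superkey on the left, so 3NF fails.
Every candidate key is a single attribute, so no partial dependency is possible; 2NF holds.

2NF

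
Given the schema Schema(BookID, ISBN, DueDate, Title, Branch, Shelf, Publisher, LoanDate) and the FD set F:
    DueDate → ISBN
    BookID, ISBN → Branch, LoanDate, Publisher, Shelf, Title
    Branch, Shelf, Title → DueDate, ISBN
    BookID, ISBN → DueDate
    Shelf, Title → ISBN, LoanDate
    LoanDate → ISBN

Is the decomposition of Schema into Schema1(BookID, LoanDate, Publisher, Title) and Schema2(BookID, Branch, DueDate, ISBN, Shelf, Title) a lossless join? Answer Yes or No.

Schema1 ∩ Schema2 = {BookID, Title}; its closure under F is {BookID, Title}.
Schema1 ⊄ {BookID, Title} and Schema2 ⊄ {BookID, Title}, so the split is lossy.

No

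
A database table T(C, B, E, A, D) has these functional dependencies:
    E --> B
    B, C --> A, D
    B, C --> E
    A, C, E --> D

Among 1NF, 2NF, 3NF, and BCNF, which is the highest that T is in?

3NF

Candidate keys: {B, C}, {C, E}. Prime attributes: {B, C, E}.
E --> B breaks BCNF: {E}⁺ = {B, E}, so {E} is not a superkey.
But every attribute on its right side ({B}) is prime, and the same holds for every other non-superkey FD, so 3NF still holds.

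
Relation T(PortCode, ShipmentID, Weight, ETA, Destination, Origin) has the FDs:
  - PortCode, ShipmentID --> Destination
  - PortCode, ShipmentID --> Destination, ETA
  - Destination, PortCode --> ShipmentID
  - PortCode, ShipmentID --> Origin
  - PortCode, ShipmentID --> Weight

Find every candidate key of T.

{Destination, PortCode}, {PortCode, ShipmentID}

Attributes never on any right-hand side: {PortCode} — every candidate key must contain it.
{Destination, PortCode} is a candidate key since {Destination, PortCode}⁺ = {Destination, ETA, Origin, PortCode, ShipmentID, Weight} covers every attribute.
{PortCode, ShipmentID} is a candidate key since {PortCode, ShipmentID}⁺ = {Destination, ETA, Origin, PortCode, ShipmentID, Weight} covers every attribute.
These are minimal and exhaustive — every other superkey contains one of them.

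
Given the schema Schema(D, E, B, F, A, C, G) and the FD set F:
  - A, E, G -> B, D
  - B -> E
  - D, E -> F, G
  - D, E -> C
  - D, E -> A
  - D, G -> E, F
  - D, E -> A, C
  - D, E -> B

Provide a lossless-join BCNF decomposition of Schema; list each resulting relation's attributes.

Candidate keys of the original relation: {A, B, G}, {A, E, G}, {B, D}, {D, E}, {D, G}.
In {A, B, C, D, E, F, G}, {B} is not a superkey ({B}⁺ restricted to this set is {B, E}), so split on B -> E into {B, E} and {A, B, C, D, F, G}.
{B, E}: every determinant is a superkey — BCNF.
{A, B, C, D, F, G}: every determinant is a superkey — BCNF.

{A, B, C, D, F, G}; {B, E}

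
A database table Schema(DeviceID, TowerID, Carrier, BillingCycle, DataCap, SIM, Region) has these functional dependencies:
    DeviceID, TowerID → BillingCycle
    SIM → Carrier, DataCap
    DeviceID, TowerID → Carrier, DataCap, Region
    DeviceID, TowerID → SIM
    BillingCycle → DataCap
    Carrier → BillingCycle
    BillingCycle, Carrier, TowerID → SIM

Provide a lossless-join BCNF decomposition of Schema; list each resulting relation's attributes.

{BillingCycle, Carrier}; {BillingCycle, DataCap}; {Carrier, SIM}; {DeviceID, Region, SIM, TowerID}

Candidate key of the original relation: {DeviceID, TowerID}.
In {BillingCycle, Carrier, DataCap, DeviceID, Region, SIM, TowerID}, {SIM} is not a superkey ({SIM}⁺ restricted to this set is {BillingCycle, Carrier, DataCap, SIM}), so split on SIM → BillingCycle, Carrier, DataCap into {BillingCycle, Carrier, DataCap, SIM} and {DeviceID, Region, SIM, TowerID}.
In {BillingCycle, Carrier, DataCap, SIM}, {BillingCycle} is not a superkey ({BillingCycle}⁺ restricted to this set is {BillingCycle, DataCap}), so split on BillingCycle → DataCap into {BillingCycle, DataCap} and {BillingCycle, Carrier, SIM}.
{BillingCycle, DataCap}: every determinant is a superkey — BCNF.
In {BillingCycle, Carrier, SIM}, {Carrier} is not a superkey ({Carrier}⁺ restricted to this set is {BillingCycle, Carrier}), so split on Carrier → BillingCycle into {BillingCycle, Carrier} and {Carrier, SIM}.
{BillingCycle, Carrier}: every determinant is a superkey — BCNF.
{Carrier, SIM}: every determinant is a superkey — BCNF.
{DeviceID, Region, SIM, TowerID}: every determinant is a superkey — BCNF.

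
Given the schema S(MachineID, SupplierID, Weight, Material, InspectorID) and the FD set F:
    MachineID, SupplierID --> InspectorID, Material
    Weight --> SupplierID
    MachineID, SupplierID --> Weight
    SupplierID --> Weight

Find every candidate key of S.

{MachineID} never appears on the right of any FD, so every key must include it.
{MachineID, SupplierID}⁺ = {InspectorID, MachineID, Material, SupplierID, Weight} — all of the relation — so {MachineID, SupplierID} is a candidate key.
{MachineID, Weight}⁺ = {InspectorID, MachineID, Material, SupplierID, Weight} — all of the relation — so {MachineID, Weight} is a candidate key.
These are minimal and exhaustive — every other superkey contains one of them.

{MachineID, SupplierID}, {MachineID, Weight}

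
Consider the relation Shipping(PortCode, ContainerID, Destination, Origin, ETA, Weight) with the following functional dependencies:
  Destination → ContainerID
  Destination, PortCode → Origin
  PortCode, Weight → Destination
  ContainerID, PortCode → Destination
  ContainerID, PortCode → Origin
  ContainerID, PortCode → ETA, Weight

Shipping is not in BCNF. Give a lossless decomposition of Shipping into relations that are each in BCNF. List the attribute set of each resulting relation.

{ContainerID, Destination}; {Destination, ETA, Origin, PortCode, Weight}

Candidate keys of the original relation: {ContainerID, PortCode}, {Destination, PortCode}, {PortCode, Weight}.
{ContainerID, Destination, ETA, Origin, PortCode, Weight}: {Destination} determines {ContainerID, Destination} here but is not a superkey — split on Destination → ContainerID, giving {ContainerID, Destination} and {Destination, ETA, Origin, PortCode, Weight}.
{ContainerID, Destination}: every determinant is a superkey — BCNF.
{Destination, ETA, Origin, PortCode, Weight}: every determinant is a superkey — BCNF.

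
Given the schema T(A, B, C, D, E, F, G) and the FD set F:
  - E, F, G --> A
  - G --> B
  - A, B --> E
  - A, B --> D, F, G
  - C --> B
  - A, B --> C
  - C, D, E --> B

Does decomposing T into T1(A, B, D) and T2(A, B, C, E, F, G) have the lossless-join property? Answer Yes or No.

Yes

Common attributes: {A, B}; their closure is {A, B, C, D, E, F, G}.
T1 is contained in that closure, so T1 ∩ T2 --> T1 holds and the join is lossless.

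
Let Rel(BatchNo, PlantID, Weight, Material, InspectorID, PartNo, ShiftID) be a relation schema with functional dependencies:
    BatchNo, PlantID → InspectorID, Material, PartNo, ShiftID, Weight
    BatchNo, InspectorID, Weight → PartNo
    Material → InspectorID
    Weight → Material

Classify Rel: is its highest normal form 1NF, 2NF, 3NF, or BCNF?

Candidate key: {BatchNo, PlantID}. Prime attributes: {BatchNo, PlantID}.
For BatchNo, InspectorID, Weight → PartNo we have {BatchNo, InspectorID, Weight}⁺ = {BatchNo, InspectorID, Material, PartNo, Weight}; {BatchNo, InspectorID, Weight} is not a superkey, so BCNF fails.
BatchNo, InspectorID, Weight → PartNo determines the non-prime attribute {PartNo} from a non-superkey — 3NF is violated.
No non-prime attribute depends on a proper subset of any candidate key, so 2NF holds.

2NF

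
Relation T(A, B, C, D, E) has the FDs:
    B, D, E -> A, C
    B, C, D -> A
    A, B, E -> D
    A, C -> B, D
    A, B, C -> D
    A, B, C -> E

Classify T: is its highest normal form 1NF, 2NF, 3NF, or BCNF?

BCNF

Candidate keys: {A, B, E}, {A, C}, {B, C, D}, {B, D, E}. Prime attributes: {A, B, C, D, E}.
The left-hand side of every FD is a superkey, so BCNF is satisfied.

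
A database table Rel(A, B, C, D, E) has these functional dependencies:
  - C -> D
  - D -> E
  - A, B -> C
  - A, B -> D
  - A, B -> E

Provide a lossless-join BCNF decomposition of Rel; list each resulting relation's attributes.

Candidate key of the original relation: {A, B}.
In {A, B, C, D, E}, {C} is not a superkey ({C}⁺ restricted to this set is {C, D, E}), so split on C -> D, E into {C, D, E} and {A, B, C}.
In {C, D, E}, {D} is not a superkey ({D}⁺ restricted to this set is {D, E}), so split on D -> E into {D, E} and {C, D}.
{D, E} has no BCNF violation.
{C, D} has no BCNF violation.
{A, B, C} has no BCNF violation.

{A, B, C}; {C, D}; {D, E}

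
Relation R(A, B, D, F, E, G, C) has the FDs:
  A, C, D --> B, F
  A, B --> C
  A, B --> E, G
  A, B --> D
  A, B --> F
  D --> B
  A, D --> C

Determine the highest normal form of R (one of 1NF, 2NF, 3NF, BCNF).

3NF

Candidate keys: {A, B}, {A, D}. Prime attributes: {A, B, D}.
D --> B: {D}⁺ = {B, D}, which is not all of the attributes, so the left side is not a superkey — BCNF is violated.
Its right-hand attributes {B} are all prime, as are those of every other non-superkey FD — the relation is in 3NF.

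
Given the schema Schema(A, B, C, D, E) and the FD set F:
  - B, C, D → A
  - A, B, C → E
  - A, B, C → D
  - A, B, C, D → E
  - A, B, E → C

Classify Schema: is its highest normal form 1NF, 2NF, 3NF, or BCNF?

Candidate keys: {A, B, C}, {A, B, E}, {B, C, D}. Prime attributes: {A, B, C, D, E}.
The left-hand side of every FD is a superkey, so BCNF is satisfied.

BCNF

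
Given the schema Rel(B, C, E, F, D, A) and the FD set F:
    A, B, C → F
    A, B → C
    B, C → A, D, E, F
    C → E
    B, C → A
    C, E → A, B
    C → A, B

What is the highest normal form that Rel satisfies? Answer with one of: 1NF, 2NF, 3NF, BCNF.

BCNF

Candidate keys: {A, B}, {C}. Prime attributes: {A, B, C}.
Each dependency's left side is a superkey — BCNF holds.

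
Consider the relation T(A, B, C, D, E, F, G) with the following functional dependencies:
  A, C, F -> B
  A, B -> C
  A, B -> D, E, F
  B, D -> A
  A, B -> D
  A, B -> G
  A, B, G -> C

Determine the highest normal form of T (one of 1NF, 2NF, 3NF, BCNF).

Candidate keys: {A, B}, {A, C, F}, {B, D}. Prime attributes: {A, B, C, D, F}.
Every FD has a superkey on the left, so the relation is in BCNF.

BCNF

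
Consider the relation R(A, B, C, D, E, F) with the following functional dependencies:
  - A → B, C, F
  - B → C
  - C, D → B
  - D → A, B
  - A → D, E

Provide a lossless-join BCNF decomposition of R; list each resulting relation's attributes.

{A, B, D, E, F}; {B, C}

Candidate keys of the original relation: {A}, {D}.
Within {A, B, C, D, E, F}: {B}⁺ ∩ {A, B, C, D, E, F} = {B, C}, not the whole set, so B → C violates BCNF; decompose into {B, C} and {A, B, D, E, F}.
{B, C} is in BCNF.
{A, B, D, E, F} is in BCNF.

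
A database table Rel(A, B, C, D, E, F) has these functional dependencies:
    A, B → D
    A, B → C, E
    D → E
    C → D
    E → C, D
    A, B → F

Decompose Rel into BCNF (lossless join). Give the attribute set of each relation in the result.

Candidate key of the original relation: {A, B}.
Within {A, B, C, D, E, F}: {D}⁺ ∩ {A, B, C, D, E, F} = {C, D, E}, not the whole set, so D → C, E violates BCNF; decompose into {C, D, E} and {A, B, D, F}.
{C, D, E}: every determinant is a superkey — BCNF.
{A, B, D, F}: every determinant is a superkey — BCNF.

{A, B, D, F}; {C, D, E}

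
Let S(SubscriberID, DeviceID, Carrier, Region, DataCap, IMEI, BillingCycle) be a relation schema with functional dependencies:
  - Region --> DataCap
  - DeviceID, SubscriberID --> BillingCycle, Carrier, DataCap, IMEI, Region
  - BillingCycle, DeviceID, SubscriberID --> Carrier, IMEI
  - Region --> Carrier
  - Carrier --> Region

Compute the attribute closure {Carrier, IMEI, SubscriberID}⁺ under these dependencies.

{Carrier, DataCap, IMEI, Region, SubscriberID}

Start with {Carrier, IMEI, SubscriberID}.
Carrier --> Region applies; add {Region} → now {Carrier, IMEI, Region, SubscriberID}.
Region --> DataCap applies; add {DataCap} → now {Carrier, DataCap, IMEI, Region, SubscriberID}.
No further FD applies.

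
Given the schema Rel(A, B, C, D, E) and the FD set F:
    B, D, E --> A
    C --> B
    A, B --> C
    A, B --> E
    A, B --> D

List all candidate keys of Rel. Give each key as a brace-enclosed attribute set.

{A, B} is a candidate key since {A, B}⁺ = {A, B, C, D, E} covers every attribute.
{A, C} is a candidate key since {A, C}⁺ = {A, B, C, D, E} covers every attribute.
{B, D, E} is a candidate key since {B, D, E}⁺ = {A, B, C, D, E} covers every attribute.
{C, D, E} is a candidate key since {C, D, E}⁺ = {A, B, C, D, E} covers every attribute.
No proper subset of any of these is a key, and no other minimal superkey exists.

{A, B}, {A, C}, {B, D, E}, {C, D, E}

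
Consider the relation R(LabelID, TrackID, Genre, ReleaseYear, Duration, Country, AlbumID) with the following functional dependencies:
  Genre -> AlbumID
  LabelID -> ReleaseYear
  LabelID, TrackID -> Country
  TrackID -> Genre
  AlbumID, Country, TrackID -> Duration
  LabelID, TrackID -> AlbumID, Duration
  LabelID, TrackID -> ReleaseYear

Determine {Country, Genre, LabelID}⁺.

Start with {Country, Genre, LabelID}.
Genre -> AlbumID applies; add {AlbumID} → now {AlbumID, Country, Genre, LabelID}.
LabelID -> ReleaseYear applies; add {ReleaseYear} → now {AlbumID, Country, Genre, LabelID, ReleaseYear}.
No further FD applies.

{AlbumID, Country, Genre, LabelID, ReleaseYear}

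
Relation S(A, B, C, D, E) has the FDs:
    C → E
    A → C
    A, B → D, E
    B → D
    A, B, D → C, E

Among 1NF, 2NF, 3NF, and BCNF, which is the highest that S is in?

1NF

Candidate key: {A, B}. Prime attributes: {A, B}.
C → E breaks BCNF: {C}⁺ = {C, E}, so {C} is not a superkey.
C → E determines the non-prime attribute {E} from a non-superkey — 3NF is violated.
{A} is a proper subset of the key {A, B}, and {A}⁺ contains the non-prime attributes {C, E} — a partial dependency, so 2NF is violated.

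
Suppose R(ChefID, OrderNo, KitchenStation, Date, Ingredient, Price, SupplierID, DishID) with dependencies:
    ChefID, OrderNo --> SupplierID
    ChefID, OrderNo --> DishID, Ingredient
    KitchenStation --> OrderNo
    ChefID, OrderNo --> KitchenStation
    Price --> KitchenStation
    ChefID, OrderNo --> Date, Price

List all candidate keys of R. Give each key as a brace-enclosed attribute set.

{ChefID, KitchenStation}, {ChefID, OrderNo}, {ChefID, Price}

Attributes never on any right-hand side: {ChefID} — every candidate key must contain it.
{ChefID, KitchenStation}⁺ = {ChefID, Date, DishID, Ingredient, KitchenStation, OrderNo, Price, SupplierID} — all of the relation — so {ChefID, KitchenStation} is a candidate key.
{ChefID, OrderNo}⁺ = {ChefID, Date, DishID, Ingredient, KitchenStation, OrderNo, Price, SupplierID} — all of the relation — so {ChefID, OrderNo} is a candidate key.
{ChefID, Price}⁺ = {ChefID, Date, DishID, Ingredient, KitchenStation, OrderNo, Price, SupplierID} — all of the relation — so {ChefID, Price} is a candidate key.
No proper subset of any of these is a key, and no other minimal superkey exists.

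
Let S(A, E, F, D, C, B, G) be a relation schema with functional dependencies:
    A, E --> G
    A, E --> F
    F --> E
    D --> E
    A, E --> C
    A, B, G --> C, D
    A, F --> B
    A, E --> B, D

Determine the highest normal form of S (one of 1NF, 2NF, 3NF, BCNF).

3NF

Candidate keys: {A, B, G}, {A, D}, {A, E}, {A, F}. Prime attributes: {A, B, D, E, F, G}.
For F --> E we have {F}⁺ = {E, F}; {F} is not a superkey, so BCNF fails.
Since {E} ⊆ prime attributes and every other non-superkey FD also has a prime right side, the schema is in 3NF.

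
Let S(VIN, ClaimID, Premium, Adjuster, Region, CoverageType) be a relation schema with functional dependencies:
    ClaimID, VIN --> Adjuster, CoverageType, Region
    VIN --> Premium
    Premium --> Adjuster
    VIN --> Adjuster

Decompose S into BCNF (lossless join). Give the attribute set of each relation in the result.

Candidate key of the original relation: {ClaimID, VIN}.
Within {Adjuster, ClaimID, CoverageType, Premium, Region, VIN}: {VIN}⁺ ∩ {Adjuster, ClaimID, CoverageType, Premium, Region, VIN} = {Adjuster, Premium, VIN}, not the whole set, so VIN --> Adjuster, Premium violates BCNF; decompose into {Adjuster, Premium, VIN} and {ClaimID, CoverageType, Region, VIN}.
Within {Adjuster, Premium, VIN}: {Premium}⁺ ∩ {Adjuster, Premium, VIN} = {Adjuster, Premium}, not the whole set, so Premium --> Adjuster violates BCNF; decompose into {Adjuster, Premium} and {Premium, VIN}.
{Adjuster, Premium} has no BCNF violation.
{Premium, VIN} has no BCNF violation.
{ClaimID, CoverageType, Region, VIN} has no BCNF violation.

{Adjuster, Premium}; {ClaimID, CoverageType, Region, VIN}; {Premium, VIN}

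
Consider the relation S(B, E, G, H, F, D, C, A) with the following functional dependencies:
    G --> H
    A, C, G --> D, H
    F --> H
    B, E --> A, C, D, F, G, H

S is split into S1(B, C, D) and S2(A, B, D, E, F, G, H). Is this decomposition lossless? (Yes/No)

The shared attributes are {B, D} and {B, D}⁺ = {B, D}.
The closure covers neither S1 nor S2 entirely; the join is not lossless.

No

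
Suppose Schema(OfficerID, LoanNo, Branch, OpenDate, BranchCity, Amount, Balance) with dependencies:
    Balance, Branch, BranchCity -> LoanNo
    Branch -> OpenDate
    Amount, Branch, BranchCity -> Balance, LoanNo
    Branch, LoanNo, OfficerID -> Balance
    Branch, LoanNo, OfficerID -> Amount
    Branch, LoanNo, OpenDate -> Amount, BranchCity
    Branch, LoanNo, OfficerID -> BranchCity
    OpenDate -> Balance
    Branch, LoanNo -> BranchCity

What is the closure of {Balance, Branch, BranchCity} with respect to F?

Start with {Balance, Branch, BranchCity}.
Balance, Branch, BranchCity -> LoanNo applies; add {LoanNo} → now {Balance, Branch, BranchCity, LoanNo}.
Branch -> OpenDate applies; add {OpenDate} → now {Balance, Branch, BranchCity, LoanNo, OpenDate}.
Branch, LoanNo, OpenDate -> Amount, BranchCity applies; add {Amount} → now {Amount, Balance, Branch, BranchCity, LoanNo, OpenDate}.
No further FD applies.

{Amount, Balance, Branch, BranchCity, LoanNo, OpenDate}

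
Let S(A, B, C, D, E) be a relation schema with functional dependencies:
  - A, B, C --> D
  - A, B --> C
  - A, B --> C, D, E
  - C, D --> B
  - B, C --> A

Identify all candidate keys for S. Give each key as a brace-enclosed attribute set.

{A, B}⁺ = {A, B, C, D, E} — all of the relation — so {A, B} is a candidate key.
{B, C}⁺ = {A, B, C, D, E} — all of the relation — so {B, C} is a candidate key.
{C, D}⁺ = {A, B, C, D, E} — all of the relation — so {C, D} is a candidate key.
These are minimal and exhaustive — every other superkey contains one of them.

{A, B}, {B, C}, {C, D}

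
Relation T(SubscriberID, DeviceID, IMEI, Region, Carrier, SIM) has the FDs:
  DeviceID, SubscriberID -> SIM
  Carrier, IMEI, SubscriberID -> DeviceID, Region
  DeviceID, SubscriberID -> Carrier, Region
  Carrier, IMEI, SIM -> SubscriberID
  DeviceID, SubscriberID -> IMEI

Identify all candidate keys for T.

{DeviceID, SubscriberID}⁺ = {Carrier, DeviceID, IMEI, Region, SIM, SubscriberID} — all of the relation — so {DeviceID, SubscriberID} is a candidate key.
{Carrier, IMEI, SIM}⁺ = {Carrier, DeviceID, IMEI, Region, SIM, SubscriberID} — all of the relation — so {Carrier, IMEI, SIM} is a candidate key.
{Carrier, IMEI, SubscriberID}⁺ = {Carrier, DeviceID, IMEI, Region, SIM, SubscriberID} — all of the relation — so {Carrier, IMEI, SubscriberID} is a candidate key.
Any other superkey properly contains one of these, so there are no further candidate keys.

{Carrier, IMEI, SIM}, {Carrier, IMEI, SubscriberID}, {DeviceID, SubscriberID}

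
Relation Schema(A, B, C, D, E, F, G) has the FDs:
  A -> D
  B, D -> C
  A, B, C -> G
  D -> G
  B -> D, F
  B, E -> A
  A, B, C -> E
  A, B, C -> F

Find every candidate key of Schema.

No FD produces {B}, so it must be in every candidate key.
{A, B}⁺ = {A, B, C, D, E, F, G}, which is every attribute, so {A, B} is a candidate key.
{B, E}⁺ = {A, B, C, D, E, F, G}, which is every attribute, so {B, E} is a candidate key.
No proper subset of any of these is a key, and no other minimal superkey exists.

{A, B}, {B, E}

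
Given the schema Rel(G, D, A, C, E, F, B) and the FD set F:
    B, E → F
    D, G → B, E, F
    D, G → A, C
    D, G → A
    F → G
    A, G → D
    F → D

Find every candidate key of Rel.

{F}⁺ = {A, B, C, D, E, F, G}, which is every attribute, so {F} is a candidate key.
{A, G}⁺ = {A, B, C, D, E, F, G}, which is every attribute, so {A, G} is a candidate key.
{B, E}⁺ = {A, B, C, D, E, F, G}, which is every attribute, so {B, E} is a candidate key.
{D, G}⁺ = {A, B, C, D, E, F, G}, which is every attribute, so {D, G} is a candidate key.
These are minimal and exhaustive — every other superkey contains one of them.

{A, G}, {B, E}, {D, G}, {F}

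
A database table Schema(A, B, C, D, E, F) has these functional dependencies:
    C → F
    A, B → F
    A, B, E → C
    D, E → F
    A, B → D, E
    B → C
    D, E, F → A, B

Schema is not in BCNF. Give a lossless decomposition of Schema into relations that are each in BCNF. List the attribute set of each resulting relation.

Candidate keys of the original relation: {A, B}, {D, E}.
In {A, B, C, D, E, F}, {C} is not a superkey ({C}⁺ restricted to this set is {C, F}), so split on C → F into {C, F} and {A, B, C, D, E}.
{C, F}: every determinant is a superkey — BCNF.
In {A, B, C, D, E}, {B} is not a superkey ({B}⁺ restricted to this set is {B, C}), so split on B → C into {B, C} and {A, B, D, E}.
{B, C}: every determinant is a superkey — BCNF.
{A, B, D, E}: every determinant is a superkey — BCNF.

{A, B, D, E}; {B, C}; {C, F}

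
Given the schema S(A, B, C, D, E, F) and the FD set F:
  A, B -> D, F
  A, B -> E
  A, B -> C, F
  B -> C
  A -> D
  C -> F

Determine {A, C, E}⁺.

Start with {A, C, E}.
A -> D applies; add {D} → now {A, C, D, E}.
C -> F applies; add {F} → now {A, C, D, E, F}.
No further FD applies.

{A, C, D, E, F}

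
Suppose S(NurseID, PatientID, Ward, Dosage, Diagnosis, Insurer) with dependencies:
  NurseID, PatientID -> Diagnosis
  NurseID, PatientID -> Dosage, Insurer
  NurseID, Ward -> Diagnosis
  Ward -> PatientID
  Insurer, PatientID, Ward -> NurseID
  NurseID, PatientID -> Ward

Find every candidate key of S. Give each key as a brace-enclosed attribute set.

{Insurer, Ward}, {NurseID, PatientID}, {NurseID, Ward}

{Insurer, Ward}⁺ = {Diagnosis, Dosage, Insurer, NurseID, PatientID, Ward} — all of the relation — so {Insurer, Ward} is a candidate key.
{NurseID, PatientID}⁺ = {Diagnosis, Dosage, Insurer, NurseID, PatientID, Ward} — all of the relation — so {NurseID, PatientID} is a candidate key.
{NurseID, Ward}⁺ = {Diagnosis, Dosage, Insurer, NurseID, PatientID, Ward} — all of the relation — so {NurseID, Ward} is a candidate key.
Any other superkey properly contains one of these, so there are no further candidate keys.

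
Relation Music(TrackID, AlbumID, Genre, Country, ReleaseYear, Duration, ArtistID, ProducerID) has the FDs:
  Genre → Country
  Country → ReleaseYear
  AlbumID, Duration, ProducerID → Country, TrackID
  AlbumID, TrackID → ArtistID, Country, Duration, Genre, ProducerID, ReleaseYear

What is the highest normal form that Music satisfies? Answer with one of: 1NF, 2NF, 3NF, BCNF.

Candidate keys: {AlbumID, Duration, ProducerID}, {AlbumID, TrackID}. Prime attributes: {AlbumID, Duration, ProducerID, TrackID}.
For Genre → Country we have {Genre}⁺ = {Country, Genre, ReleaseYear}; {Genre} is not a superkey, so BCNF fails.
Genre → Country has non-prime {Country} on the right and a non-superkey on the left, so 3NF fails.
No proper subset of a key has a non-prime attribute in its closure, so there is no partial dependency; 2NF holds.

2NF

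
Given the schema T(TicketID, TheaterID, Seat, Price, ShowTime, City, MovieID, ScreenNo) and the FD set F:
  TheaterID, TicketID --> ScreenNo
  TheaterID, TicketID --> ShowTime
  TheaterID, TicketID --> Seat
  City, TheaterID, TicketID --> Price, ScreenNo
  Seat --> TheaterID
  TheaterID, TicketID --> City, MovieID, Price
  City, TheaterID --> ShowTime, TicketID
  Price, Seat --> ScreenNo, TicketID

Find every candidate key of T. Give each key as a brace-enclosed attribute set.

{City, Seat}, {City, TheaterID}, {Price, Seat}, {Seat, TicketID}, {TheaterID, TicketID}

Closure of {City, Seat} is {City, MovieID, Price, ScreenNo, Seat, ShowTime, TheaterID, TicketID}, the whole schema; {City, Seat} is a candidate key.
Closure of {City, TheaterID} is {City, MovieID, Price, ScreenNo, Seat, ShowTime, TheaterID, TicketID}, the whole schema; {City, TheaterID} is a candidate key.
Closure of {Price, Seat} is {City, MovieID, Price, ScreenNo, Seat, ShowTime, TheaterID, TicketID}, the whole schema; {Price, Seat} is a candidate key.
Closure of {Seat, TicketID} is {City, MovieID, Price, ScreenNo, Seat, ShowTime, TheaterID, TicketID}, the whole schema; {Seat, TicketID} is a candidate key.
Closure of {TheaterID, TicketID} is {City, MovieID, Price, ScreenNo, Seat, ShowTime, TheaterID, TicketID}, the whole schema; {TheaterID, TicketID} is a candidate key.
These are minimal and exhaustive — every other superkey contains one of them.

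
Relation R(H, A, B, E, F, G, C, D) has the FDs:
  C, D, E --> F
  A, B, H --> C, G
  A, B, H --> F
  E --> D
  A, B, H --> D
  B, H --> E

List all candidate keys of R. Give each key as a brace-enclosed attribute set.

{A, B, H} never appear on the right of any FD, so every key must include all of them.
Closure of {A, B, H} is {A, B, C, D, E, F, G, H}, the whole schema; {A, B, H} is a candidate key.
No other minimal set has full closure, so this is the only candidate key.

{A, B, H}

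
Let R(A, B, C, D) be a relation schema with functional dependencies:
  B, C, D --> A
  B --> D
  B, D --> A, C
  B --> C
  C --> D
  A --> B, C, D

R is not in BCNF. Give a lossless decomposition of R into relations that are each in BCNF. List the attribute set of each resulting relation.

Candidate keys of the original relation: {A}, {B}.
Within {A, B, C, D}: {C}⁺ ∩ {A, B, C, D} = {C, D}, not the whole set, so C --> D violates BCNF; decompose into {C, D} and {A, B, C}.
{C, D} has no BCNF violation.
{A, B, C} has no BCNF violation.

{A, B, C}; {C, D}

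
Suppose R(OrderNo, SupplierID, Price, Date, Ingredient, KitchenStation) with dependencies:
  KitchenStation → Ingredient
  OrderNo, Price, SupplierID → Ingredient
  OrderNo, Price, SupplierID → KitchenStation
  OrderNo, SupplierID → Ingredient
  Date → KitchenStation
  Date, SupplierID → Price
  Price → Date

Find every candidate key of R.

{Date, OrderNo, SupplierID}, {OrderNo, Price, SupplierID}

Attributes never on any right-hand side: {OrderNo, SupplierID} — every candidate key must contain all of them.
{Date, OrderNo, SupplierID}⁺ = {Date, Ingredient, KitchenStation, OrderNo, Price, SupplierID}, which is every attribute, so {Date, OrderNo, SupplierID} is a candidate key.
{OrderNo, Price, SupplierID}⁺ = {Date, Ingredient, KitchenStation, OrderNo, Price, SupplierID}, which is every attribute, so {OrderNo, Price, SupplierID} is a candidate key.
These are minimal and exhaustive — every other superkey contains one of them.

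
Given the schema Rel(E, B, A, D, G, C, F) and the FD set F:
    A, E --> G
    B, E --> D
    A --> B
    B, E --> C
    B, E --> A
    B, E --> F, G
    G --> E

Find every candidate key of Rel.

{A, E}⁺ = {A, B, C, D, E, F, G}, which is every attribute, so {A, E} is a candidate key.
{A, G}⁺ = {A, B, C, D, E, F, G}, which is every attribute, so {A, G} is a candidate key.
{B, E}⁺ = {A, B, C, D, E, F, G}, which is every attribute, so {B, E} is a candidate key.
{B, G}⁺ = {A, B, C, D, E, F, G}, which is every attribute, so {B, G} is a candidate key.
Any other superkey properly contains one of these, so there are no further candidate keys.

{A, E}, {A, G}, {B, E}, {B, G}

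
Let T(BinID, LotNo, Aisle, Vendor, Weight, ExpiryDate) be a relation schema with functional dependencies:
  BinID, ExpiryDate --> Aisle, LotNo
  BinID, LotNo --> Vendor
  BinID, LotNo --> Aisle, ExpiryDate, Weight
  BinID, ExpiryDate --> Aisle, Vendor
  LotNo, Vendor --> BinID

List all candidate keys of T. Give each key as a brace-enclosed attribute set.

Closure of {BinID, ExpiryDate} is {Aisle, BinID, ExpiryDate, LotNo, Vendor, Weight}, the whole schema; {BinID, ExpiryDate} is a candidate key.
Closure of {BinID, LotNo} is {Aisle, BinID, ExpiryDate, LotNo, Vendor, Weight}, the whole schema; {BinID, LotNo} is a candidate key.
Closure of {LotNo, Vendor} is {Aisle, BinID, ExpiryDate, LotNo, Vendor, Weight}, the whole schema; {LotNo, Vendor} is a candidate key.
Any other superkey properly contains one of these, so there are no further candidate keys.

{BinID, ExpiryDate}, {BinID, LotNo}, {LotNo, Vendor}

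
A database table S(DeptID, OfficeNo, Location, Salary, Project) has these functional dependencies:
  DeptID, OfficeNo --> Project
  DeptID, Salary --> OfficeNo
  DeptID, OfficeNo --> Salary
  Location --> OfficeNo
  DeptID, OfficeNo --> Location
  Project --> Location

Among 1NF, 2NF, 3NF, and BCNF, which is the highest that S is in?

3NF

Candidate keys: {DeptID, Location}, {DeptID, OfficeNo}, {DeptID, Project}, {DeptID, Salary}. Prime attributes: {DeptID, Location, OfficeNo, Project, Salary}.
For Location --> OfficeNo we have {Location}⁺ = {Location, OfficeNo}; {Location} is not a superkey, so BCNF fails.
But every attribute on its right side ({OfficeNo}) is prime, and the same holds for every other non-superkey FD, so 3NF still holds.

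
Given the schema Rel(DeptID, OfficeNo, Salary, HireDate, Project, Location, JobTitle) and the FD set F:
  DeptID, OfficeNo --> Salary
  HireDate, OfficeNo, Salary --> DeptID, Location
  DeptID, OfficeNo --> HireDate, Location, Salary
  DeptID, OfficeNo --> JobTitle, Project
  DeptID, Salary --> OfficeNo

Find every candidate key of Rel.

{DeptID, OfficeNo}, {DeptID, Salary}, {HireDate, OfficeNo, Salary}

Closure of {DeptID, OfficeNo} is {DeptID, HireDate, JobTitle, Location, OfficeNo, Project, Salary}, the whole schema; {DeptID, OfficeNo} is a candidate key.
Closure of {DeptID, Salary} is {DeptID, HireDate, JobTitle, Location, OfficeNo, Project, Salary}, the whole schema; {DeptID, Salary} is a candidate key.
Closure of {HireDate, OfficeNo, Salary} is {DeptID, HireDate, JobTitle, Location, OfficeNo, Project, Salary}, the whole schema; {HireDate, OfficeNo, Salary} is a candidate key.
No proper subset of any of these is a key, and no other minimal superkey exists.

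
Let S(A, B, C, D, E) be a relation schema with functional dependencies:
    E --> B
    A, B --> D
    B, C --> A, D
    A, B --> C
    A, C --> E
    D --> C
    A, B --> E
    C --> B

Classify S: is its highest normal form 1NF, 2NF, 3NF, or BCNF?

3NF

Candidate keys: {A, B}, {A, E}, {C}, {D}. Prime attributes: {A, B, C, D, E}.
For E --> B we have {E}⁺ = {B, E}; {E} is not a superkey, so BCNF fails.
Since {B} ⊆ prime attributes and every other non-superkey FD also has a prime right side, the schema is in 3NF.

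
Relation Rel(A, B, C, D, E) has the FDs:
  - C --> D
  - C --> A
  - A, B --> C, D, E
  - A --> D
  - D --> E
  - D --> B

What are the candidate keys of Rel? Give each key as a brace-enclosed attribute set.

Closure of {A} is {A, B, C, D, E}, the whole schema; {A} is a candidate key.
Closure of {C} is {A, B, C, D, E}, the whole schema; {C} is a candidate key.
No proper subset of any of these is a key, and no other minimal superkey exists.

{A}, {C}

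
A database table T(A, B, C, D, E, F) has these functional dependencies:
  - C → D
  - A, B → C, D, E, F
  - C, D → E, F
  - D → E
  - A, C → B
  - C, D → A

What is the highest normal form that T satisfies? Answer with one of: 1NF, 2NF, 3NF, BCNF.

Candidate keys: {A, B}, {C}. Prime attributes: {A, B, C}.
D → E: {D}⁺ = {D, E}, which is not all of the attributes, so the left side is not a superkey — BCNF is violated.
D → E determines the non-prime attribute {E} from a non-superkey — 3NF is violated.
No non-prime attribute depends on a proper subset of any candidate key, so 2NF holds.

2NF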